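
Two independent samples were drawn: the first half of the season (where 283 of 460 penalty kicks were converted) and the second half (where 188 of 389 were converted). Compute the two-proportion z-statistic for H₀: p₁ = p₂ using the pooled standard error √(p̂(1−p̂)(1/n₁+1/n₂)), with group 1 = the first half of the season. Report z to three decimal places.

z = 3.854

p̂₁ = 283/460 = 0.61522, p̂₂ = 188/389 = 0.48329.
Pooled p̂ = (283+188)/(460+389) = 471/849 = 0.55477.
Pooled SE = √[0.2470002·0.00474461] ≈ 0.034233.
z = (p̂₁ − p̂₂)/SE = (0.61522 − 0.48329)/0.034233 = 0.13193/0.034233 = 3.854.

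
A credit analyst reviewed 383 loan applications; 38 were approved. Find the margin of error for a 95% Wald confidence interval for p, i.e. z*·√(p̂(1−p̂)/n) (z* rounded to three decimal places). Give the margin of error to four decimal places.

ME = 0.0299

With x = 38 successes in n = 383, p̂ = 0.09922.
Standard error of p̂: √(0.089373/383) = √0.000233349 = 0.015276.
The 95% critical value is z* = 1.960.
So ME = 0.0299.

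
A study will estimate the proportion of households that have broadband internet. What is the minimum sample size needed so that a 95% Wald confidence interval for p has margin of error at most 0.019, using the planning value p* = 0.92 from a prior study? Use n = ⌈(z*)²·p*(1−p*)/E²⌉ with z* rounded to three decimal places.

n = 784

z* = 1.960 at the 95% level.
p*(1−p*) = 0.0736.
(z*)²·p*(1−p*)/E² = 3.841600·0.0736/0.000361 = 783.218.
Rounding up, n = 784.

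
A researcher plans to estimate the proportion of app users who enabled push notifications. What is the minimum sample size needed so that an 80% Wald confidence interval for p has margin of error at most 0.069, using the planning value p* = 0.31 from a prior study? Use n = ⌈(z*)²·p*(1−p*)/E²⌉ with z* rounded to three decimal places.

The 80% critical value is z* = 1.282.
p*(1−p*) = 0.31·0.69 = 0.2139.
Required n before rounding: 1.643524 × 0.2139 / 0.069² = 73.839.
⌈73.839⌉ = 74.

n = 74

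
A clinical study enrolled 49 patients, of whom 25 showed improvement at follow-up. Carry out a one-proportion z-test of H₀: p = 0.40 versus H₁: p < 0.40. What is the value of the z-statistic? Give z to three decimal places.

The sample proportion is 25/49 = 0.51020.
Null standard error: √(0.40·0.60/49) = √0.004897959 = 0.069985.
z = (p̂ − p₀)/SE = (0.51020 − 0.40)/0.069985 = 1.575.

z = 1.575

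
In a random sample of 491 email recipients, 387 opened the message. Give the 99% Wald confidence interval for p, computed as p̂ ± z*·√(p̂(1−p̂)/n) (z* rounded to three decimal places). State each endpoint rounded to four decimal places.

(0.7407, 0.8357)

Sample proportion p̂ = 387/491 = 0.78819.
Standard error of p̂: √(0.166948/491) = √0.000340016 = 0.018440.
For 99% confidence, z* = 2.576.
Margin = 2.576·0.018440 = 0.04750.
Interval: 0.78819 ± 0.04750 → (0.7407, 0.8357).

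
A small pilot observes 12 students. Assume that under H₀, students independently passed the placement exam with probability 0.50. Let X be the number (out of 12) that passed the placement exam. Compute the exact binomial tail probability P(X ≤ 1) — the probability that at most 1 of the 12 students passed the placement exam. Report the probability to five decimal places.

X ~ Binomial(n=12, p=0.50).
P(X ≤ 1) = C(12,0)·0.50^0·0.50^12 + C(12,1)·0.50^1·0.50^11.
= 0.000244 + 0.002930 = 0.00317.

P = 0.00317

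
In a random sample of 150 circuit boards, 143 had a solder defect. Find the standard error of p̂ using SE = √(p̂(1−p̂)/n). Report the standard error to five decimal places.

SE = 0.01722

Sample proportion p̂ = 143/150 = 0.95333.
p̂(1−p̂) = 0.95333·0.04667 = 0.044492.
SE = √(0.044492/150) = √0.000296613 = 0.01722.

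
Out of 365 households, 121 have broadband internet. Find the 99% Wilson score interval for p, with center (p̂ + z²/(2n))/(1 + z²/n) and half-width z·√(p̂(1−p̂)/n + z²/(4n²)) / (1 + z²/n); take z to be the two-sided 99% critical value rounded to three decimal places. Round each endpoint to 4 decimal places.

Here p̂ = 121/365 = 0.33151 and z = 2.576 (z² = 6.635776).
1 + z²/n = 1.018180.
Center = (0.33151 + 0.009090)/1.018180 = 0.33452.
Radicand: p̂(1−p̂)/n + z²/(4n²) = 0.000607151 + 0.000012452 = 0.000619603.
Half-width = z·√(radicand)/denom = 2.576·0.024892/1.018180 = 0.06298.
So the interval runs from 0.2715 to 0.3975.

(0.2715, 0.3975)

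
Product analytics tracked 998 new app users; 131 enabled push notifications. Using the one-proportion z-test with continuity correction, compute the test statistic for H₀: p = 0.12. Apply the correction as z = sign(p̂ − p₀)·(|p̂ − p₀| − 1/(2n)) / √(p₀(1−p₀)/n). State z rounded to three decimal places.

z = 1.046

Sample proportion p̂ = 131/998 = 0.13126. p̂ − p₀ = 0.011263.
Continuity correction 1/(2n) = 1/1996 = 0.000501.
Corrected numerator: |0.011263| − 0.000501 = 0.010762.
Under H₀, SE = √(p₀(1−p₀)/n) = √(0.12·0.88/998) = √0.000105812 = 0.010286.
z = (+)0.010762/0.010286 = 1.046.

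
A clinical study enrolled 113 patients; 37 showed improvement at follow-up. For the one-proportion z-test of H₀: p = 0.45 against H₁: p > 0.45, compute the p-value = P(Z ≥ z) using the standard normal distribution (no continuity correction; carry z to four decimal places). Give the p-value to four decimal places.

p-value = 0.9956

The sample proportion is 37/113 = 0.32743.
Null standard error: √(0.45·0.55/113) = √0.002190265 = 0.046800.
Test statistic (full precision, shown to 4 dp): z = (37/113 − 0.45)/SE₀ ≈ -2.6189.
From the standard normal, P(Z ≥ z) = 0.9956.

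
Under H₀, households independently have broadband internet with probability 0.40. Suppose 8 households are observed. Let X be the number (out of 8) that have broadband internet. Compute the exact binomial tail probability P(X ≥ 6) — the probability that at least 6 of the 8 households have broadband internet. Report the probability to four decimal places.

P = 0.0498

X ~ Binomial(n=8, p=0.40).
P(X ≥ 6) = C(8,6)·0.40^6·0.60^2 + C(8,7)·0.40^7·0.60^1 + C(8,8)·0.40^8·0.60^0.
= 0.041288 + 0.007864 + 0.000655 = 0.0498.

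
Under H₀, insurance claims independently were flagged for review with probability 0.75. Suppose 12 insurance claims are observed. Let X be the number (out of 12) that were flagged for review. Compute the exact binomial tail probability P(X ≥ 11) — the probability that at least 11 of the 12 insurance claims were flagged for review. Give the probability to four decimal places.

X ~ Binomial(n=12, p=0.75).
P(X ≥ 11) = C(12,11)·0.75^11·0.25^1 + C(12,12)·0.75^12·0.25^0.
= 0.126705 + 0.031676 = 0.1584.

P = 0.1584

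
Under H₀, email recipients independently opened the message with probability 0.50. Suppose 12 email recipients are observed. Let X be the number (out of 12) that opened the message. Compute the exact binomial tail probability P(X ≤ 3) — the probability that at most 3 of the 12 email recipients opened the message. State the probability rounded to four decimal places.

X ~ Binomial(n=12, p=0.50).
P(X ≤ 3) = C(12,0)·0.50^0·0.50^12 + C(12,1)·0.50^1·0.50^11 + C(12,2)·0.50^2·0.50^10 + C(12,3)·0.50^3·0.50^9.
= 0.000244 + 0.002930 + 0.016113 + 0.053711 = 0.0730.

P = 0.0730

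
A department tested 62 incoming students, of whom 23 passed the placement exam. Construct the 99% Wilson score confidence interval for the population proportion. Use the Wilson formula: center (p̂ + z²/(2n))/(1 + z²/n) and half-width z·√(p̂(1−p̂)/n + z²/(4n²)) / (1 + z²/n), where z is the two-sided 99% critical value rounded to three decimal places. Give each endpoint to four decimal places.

p̂ = 23/62 = 0.37097; z = 2.576, so z² = 6.635776.
Denominator 1 + z²/n = 1 + 6.635776/62 = 1.107029.
Adjusted center: (0.37097 + z²/(2n))/1.107029 = 0.38344.
Radicand: p̂(1−p̂)/n + z²/(4n²) = 0.003763721 + 0.000431567 = 0.004195288.
Half-width = 2.576·√0.004195288/1.107029 = 0.15072.
CI: 0.38344 ± 0.15072 = (0.2327, 0.5342).

(0.2327, 0.5342)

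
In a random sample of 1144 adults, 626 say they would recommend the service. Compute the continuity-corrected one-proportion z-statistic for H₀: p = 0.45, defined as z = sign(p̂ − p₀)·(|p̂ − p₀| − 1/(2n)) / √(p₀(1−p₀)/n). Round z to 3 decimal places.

z = 6.579

p̂ = 626/1144 = 0.54720. p̂ − p₀ = 0.097203.
1/(2n) = 0.000437.
Corrected numerator: |0.097203| − 0.000437 = 0.096766.
Under H₀, SE = √(p₀(1−p₀)/n) = √(0.45·0.55/1144) = √0.000216346 = 0.014709.
z = (+)0.096766/0.014709 = 6.579.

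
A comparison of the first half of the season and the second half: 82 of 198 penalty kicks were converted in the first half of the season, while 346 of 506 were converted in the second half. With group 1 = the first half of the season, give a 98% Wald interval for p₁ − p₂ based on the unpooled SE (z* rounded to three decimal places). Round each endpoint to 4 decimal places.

(-0.3642, -0.1751)

p̂₁ = 0.41414, p̂₂ = 0.68379, so the observed difference is -0.26965.
Unpooled SE = √(p̂₁(1−p̂₁)/n₁ + p̂₂(1−p̂₂)/n₂) = √(0.001225395 + 0.000427311) = 0.040653.
z* = 2.326 at the 98% level. Margin of error = 0.09456.
CI: -0.26965 ± 0.09456 = (-0.3642, -0.1751).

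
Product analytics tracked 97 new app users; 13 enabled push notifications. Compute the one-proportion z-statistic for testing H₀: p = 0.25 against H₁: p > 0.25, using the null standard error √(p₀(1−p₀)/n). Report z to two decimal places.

z = -2.64

The sample proportion is 13/97 = 0.13402.
Null standard error: √(0.25·0.75/97) = √0.001932990 = 0.043966.
z = (p̂ − p₀)/SE = (0.13402 − 0.25)/0.043966 = -2.64.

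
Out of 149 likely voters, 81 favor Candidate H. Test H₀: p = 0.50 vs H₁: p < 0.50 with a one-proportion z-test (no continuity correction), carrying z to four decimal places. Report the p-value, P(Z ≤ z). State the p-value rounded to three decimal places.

Sample proportion p̂ = 81/149 = 0.54362.
Null standard error: √(0.50·0.50/149) = √0.001677852 = 0.040962.
z = (p̂ − p₀)/SE = (81/149 − 0.50)/0.040962 ≈ 1.0650.
p-value = P(Z ≤ z) with z = 1.0650 → 0.857.

p-value = 0.857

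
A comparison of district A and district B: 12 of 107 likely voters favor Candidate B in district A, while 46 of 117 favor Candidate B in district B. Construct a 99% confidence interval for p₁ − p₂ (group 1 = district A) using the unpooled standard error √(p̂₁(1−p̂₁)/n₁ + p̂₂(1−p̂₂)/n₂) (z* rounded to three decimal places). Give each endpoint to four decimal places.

p̂₁ = 0.11215, p̂₂ = 0.39316, so the observed difference is -0.28101.
Unpooled SE = √(p̂₁(1−p̂₁)/n₁ + p̂₂(1−p̂₂)/n₂) = √(0.000930580 + 0.002039194) = 0.054496.
The 99% critical value is z* = 2.576. Margin of error = 0.14038.
So the interval runs from -0.4214 to -0.1406.

(-0.4214, -0.1406)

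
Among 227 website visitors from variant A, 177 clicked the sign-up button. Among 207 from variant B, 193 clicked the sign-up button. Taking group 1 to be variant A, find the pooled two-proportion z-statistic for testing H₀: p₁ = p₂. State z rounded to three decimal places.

p̂₁ = 177/227 = 0.77974, p̂₂ = 193/207 = 0.93237.
Pooled p̂ = (177+193)/(227+207) = 370/434 = 0.85253.
Pooled SE = √[0.1257194·0.00923620] ≈ 0.034076.
z = (p̂₁ − p̂₂)/SE = (0.77974 − 0.93237)/0.034076 = -0.15263/0.034076 = -4.479.

z = -4.479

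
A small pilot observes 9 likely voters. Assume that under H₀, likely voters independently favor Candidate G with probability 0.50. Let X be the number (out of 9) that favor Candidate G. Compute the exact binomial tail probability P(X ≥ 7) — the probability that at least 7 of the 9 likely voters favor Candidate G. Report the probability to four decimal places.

P = 0.0898

X is binomial with n = 9 and p = 0.50.
P(X ≥ 7) = C(9,7)·0.50^7·0.50^2 + C(9,8)·0.50^8·0.50^1 + C(9,9)·0.50^9·0.50^0.
= 0.070312 + 0.017578 + 0.001953 = 0.0898.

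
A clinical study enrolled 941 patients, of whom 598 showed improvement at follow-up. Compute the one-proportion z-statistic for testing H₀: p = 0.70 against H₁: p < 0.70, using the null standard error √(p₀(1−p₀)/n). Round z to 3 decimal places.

z = -4.318

p̂ = 598/941 = 0.63549.
Null standard error: √(0.70·0.30/941) = √0.000223167 = 0.014939.
z = (p̂ − p₀)/SE = (0.63549 − 0.70)/0.014939 = -4.318.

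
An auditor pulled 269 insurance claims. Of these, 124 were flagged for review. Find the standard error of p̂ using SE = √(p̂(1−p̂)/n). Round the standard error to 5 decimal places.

SE = 0.03039

Sample proportion p̂ = 124/269 = 0.46097.
p̂(1−p̂) = 0.248477.
SE = √(0.248477/269) = √0.000923706 = 0.03039.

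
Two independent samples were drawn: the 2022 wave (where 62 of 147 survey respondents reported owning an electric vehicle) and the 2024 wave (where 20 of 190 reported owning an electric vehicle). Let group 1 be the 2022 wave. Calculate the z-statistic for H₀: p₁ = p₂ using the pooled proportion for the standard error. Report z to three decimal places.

z = 6.715

Sample proportions: p̂₁ = 62/147 = 0.42177 and p̂₂ = 20/190 = 0.10526.
Pooling: p̂ = 82/337 = 0.24332.
SE = √[p̂(1−p̂)(1/n₁+1/n₂)] = √[0.24332·0.75668·(1/147+1/190)] ≈ 0.047133.
z = (p̂₁ − p̂₂)/SE = (0.42177 − 0.10526)/0.047133 = 0.31651/0.047133 = 6.715.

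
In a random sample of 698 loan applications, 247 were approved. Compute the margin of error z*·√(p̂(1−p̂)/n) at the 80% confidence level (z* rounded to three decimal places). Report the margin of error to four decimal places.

The sample proportion is 247/698 = 0.35387.
SE(p̂) = √(0.35387·0.64613/698) = 0.018099.
z* = 1.282 at the 80% level.
Margin of error = z*·SE = 1.282 × 0.018099 = 0.0232.

ME = 0.0232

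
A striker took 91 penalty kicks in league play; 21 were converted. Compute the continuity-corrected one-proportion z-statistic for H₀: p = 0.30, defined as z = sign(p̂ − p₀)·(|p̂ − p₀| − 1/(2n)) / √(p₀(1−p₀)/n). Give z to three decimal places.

Sample proportion p̂ = 21/91 = 0.23077. p̂ − p₀ = -0.069231.
1/(2n) = 0.005495.
Corrected numerator: |-0.069231| − 0.005495 = 0.063736.
Under H₀, SE = √(p₀(1−p₀)/n) = √(0.30·0.70/91) = √0.002307692 = 0.048038.
z = −0.063736/0.048038 = -1.327.

z = -1.327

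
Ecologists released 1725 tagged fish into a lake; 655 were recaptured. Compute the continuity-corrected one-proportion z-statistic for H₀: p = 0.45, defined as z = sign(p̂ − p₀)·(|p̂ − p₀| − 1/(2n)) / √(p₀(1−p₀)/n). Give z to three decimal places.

The sample proportion is 655/1725 = 0.37971. p̂ − p₀ = -0.070290.
1/(2n) = 0.000290.
Corrected numerator: |-0.070290| − 0.000290 = 0.070000.
SE₀ = √(0.45·0.55/1725) = 0.011978.
z = (−)0.070000/0.011978 = -5.844.

z = -5.844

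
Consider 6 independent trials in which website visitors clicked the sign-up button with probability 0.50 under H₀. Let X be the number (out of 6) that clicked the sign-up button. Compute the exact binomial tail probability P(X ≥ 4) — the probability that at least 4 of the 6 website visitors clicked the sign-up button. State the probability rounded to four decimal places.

P = 0.3438

X ~ Binomial(n=6, p=0.50).
P(X ≥ 4) = C(6,4)·0.50^4·0.50^2 + C(6,5)·0.50^5·0.50^1 + C(6,6)·0.50^6·0.50^0.
= 0.234375 + 0.093750 + 0.015625 = 0.3438.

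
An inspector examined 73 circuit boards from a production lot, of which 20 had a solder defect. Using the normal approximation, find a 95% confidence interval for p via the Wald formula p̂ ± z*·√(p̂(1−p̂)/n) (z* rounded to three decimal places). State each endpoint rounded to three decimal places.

p̂ = 20/73 = 0.27397.
SE = √(p̂(1−p̂)/n) = √(0.198912/73) = 0.052200.
The 95% critical value is z* = 1.960.
Margin = 1.960·0.052200 = 0.10231.
So the interval runs from 0.172 to 0.376.

(0.172, 0.376)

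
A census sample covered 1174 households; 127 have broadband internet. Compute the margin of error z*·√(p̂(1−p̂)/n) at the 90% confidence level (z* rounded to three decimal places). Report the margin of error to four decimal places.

ME = 0.0149

Sample proportion p̂ = 127/1174 = 0.10818.
Standard error of p̂: √(0.096475/1174) = √0.000082176 = 0.009065.
For 90% confidence, z* = 1.645.
Margin of error = z*·SE = 1.645 × 0.009065 = 0.0149.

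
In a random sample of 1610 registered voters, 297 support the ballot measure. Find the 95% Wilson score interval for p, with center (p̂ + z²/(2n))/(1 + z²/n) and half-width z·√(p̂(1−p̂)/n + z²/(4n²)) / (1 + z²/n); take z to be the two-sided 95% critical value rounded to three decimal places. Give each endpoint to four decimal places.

Here p̂ = 297/1610 = 0.18447 and z = 1.960 (z² = 3.841600).
1 + z²/n = 1.002386.
Center = (0.18447 + 0.001193)/1.002386 = 0.18522.
Radicand: p̂(1−p̂)/n + z²/(4n²) = 0.000093442 + 0.000000371 = 0.000093813.
Half-width = z·√(radicand)/denom = 1.960·0.009686/1.002386 = 0.01894.
CI: 0.18522 ± 0.01894 = (0.1663, 0.2042).

(0.1663, 0.2042)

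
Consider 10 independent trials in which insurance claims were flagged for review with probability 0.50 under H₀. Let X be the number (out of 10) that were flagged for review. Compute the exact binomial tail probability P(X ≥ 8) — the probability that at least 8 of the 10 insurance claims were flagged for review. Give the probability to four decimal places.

P = 0.0547

X ~ Binomial(n=10, p=0.50).
P(X ≥ 8) = C(10,8)·0.50^8·0.50^2 + C(10,9)·0.50^9·0.50^1 + C(10,10)·0.50^10·0.50^0.
= 0.043945 + 0.009766 + 0.000977 = 0.0547.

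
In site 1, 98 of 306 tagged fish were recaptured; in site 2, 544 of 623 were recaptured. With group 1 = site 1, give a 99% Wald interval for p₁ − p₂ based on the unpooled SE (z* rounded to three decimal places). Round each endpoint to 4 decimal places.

(-0.6297, -0.4761)

p̂₁ = 98/306 = 0.32026, p̂₂ = 544/623 = 0.87319; p̂₁ − p̂₂ = -0.55293.
SE = √(0.000711418 + 0.000177730) = √0.000889148 = 0.029819.
z* = 2.576 at the 99% level. Margin = 2.576·0.029819 = 0.07681.
Interval: -0.55293 ± 0.07681 → (-0.6297, -0.4761).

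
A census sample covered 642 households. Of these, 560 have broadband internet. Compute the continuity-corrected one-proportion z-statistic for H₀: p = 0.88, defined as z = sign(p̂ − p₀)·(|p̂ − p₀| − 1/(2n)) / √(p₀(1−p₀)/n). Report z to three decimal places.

p̂ = 560/642 = 0.87227. p̂ − p₀ = -0.007726.
Continuity correction 1/(2n) = 1/1284 = 0.000779.
Corrected numerator: |-0.007726| − 0.000779 = 0.006947.
Under H₀, SE = √(p₀(1−p₀)/n) = √(0.88·0.12/642) = √0.000164486 = 0.012825.
z = (−)0.006947/0.012825 = -0.542.

z = -0.542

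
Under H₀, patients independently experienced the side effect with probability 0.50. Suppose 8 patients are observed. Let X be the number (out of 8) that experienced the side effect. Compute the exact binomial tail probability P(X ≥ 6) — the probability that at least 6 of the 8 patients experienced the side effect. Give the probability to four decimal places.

X ~ Binomial(n=8, p=0.50).
P(X ≥ 6) = C(8,6)·0.50^6·0.50^2 + C(8,7)·0.50^7·0.50^1 + C(8,8)·0.50^8·0.50^0.
= 0.109375 + 0.031250 + 0.003906 = 0.1445.

P = 0.1445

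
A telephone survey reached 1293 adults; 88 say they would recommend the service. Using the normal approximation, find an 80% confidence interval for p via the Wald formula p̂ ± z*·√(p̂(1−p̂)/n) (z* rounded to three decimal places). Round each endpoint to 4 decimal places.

(0.0591, 0.0770)

With x = 88 successes in n = 1293, p̂ = 0.06806.
Standard error of p̂: √(0.063427/1293) = √0.000049054 = 0.007004.
For 80% confidence, z* = 1.282.
Margin = 1.282·0.007004 = 0.00898.
Interval: 0.06806 ± 0.00898 → (0.0591, 0.0770).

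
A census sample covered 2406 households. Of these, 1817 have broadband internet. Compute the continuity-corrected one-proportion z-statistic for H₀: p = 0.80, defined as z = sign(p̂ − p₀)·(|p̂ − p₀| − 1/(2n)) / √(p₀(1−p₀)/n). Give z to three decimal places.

z = -5.469

Sample proportion p̂ = 1817/2406 = 0.75520. p̂ − p₀ = -0.044805.
1/(2n) = 0.000208.
Corrected numerator: |-0.044805| − 0.000208 = 0.044597.
Under H₀, SE = √(p₀(1−p₀)/n) = √(0.80·0.20/2406) = √0.000066500 = 0.008155.
z = (−)0.044597/0.008155 = -5.469.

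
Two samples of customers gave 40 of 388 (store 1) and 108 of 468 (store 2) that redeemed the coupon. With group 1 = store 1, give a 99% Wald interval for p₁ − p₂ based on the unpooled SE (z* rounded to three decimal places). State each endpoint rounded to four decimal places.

(-0.1917, -0.0637)

p̂₁ = 0.10309, p̂₂ = 0.23077, so the observed difference is -0.12768.
SE = √(0.000238311 + 0.000379305) = √0.000617616 = 0.024852.
z* = 2.576 at the 99% level. Margin of error = 0.06402.
So the interval runs from -0.1917 to -0.0637.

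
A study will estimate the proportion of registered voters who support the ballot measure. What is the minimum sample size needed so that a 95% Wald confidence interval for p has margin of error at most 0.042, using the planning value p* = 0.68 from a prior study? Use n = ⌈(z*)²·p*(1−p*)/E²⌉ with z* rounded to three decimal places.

n = 474

For 95% confidence, z* = 1.960.
p*(1−p*) = 0.2176.
Required n before rounding: 3.841600 × 0.2176 / 0.042² = 473.884.
Rounding up, n = 474.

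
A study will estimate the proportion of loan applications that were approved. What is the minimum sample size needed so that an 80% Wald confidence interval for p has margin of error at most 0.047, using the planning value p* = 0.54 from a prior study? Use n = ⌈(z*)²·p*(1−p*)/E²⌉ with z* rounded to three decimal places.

z* = 1.282 at the 80% level.
p*(1−p*) = 0.54·0.46 = 0.2484.
Required n before rounding: 1.643524 × 0.2484 / 0.047² = 184.813.
Rounding up, n = 185.

n = 185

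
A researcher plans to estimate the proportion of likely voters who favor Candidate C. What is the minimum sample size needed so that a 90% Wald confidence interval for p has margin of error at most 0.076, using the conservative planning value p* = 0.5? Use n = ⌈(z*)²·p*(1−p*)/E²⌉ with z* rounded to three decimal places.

n = 118

z* = 1.645 at the 90% level.
p*(1−p*) = 0.50·0.50 = 0.2500.
(z*)²·p*(1−p*)/E² = 2.706025·0.2500/0.005776 = 117.124.
⌈117.124⌉ = 118.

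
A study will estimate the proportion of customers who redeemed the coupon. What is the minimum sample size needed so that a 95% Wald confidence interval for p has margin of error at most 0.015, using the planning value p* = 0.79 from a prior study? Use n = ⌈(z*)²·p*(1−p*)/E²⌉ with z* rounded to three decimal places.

n = 2833

For 95% confidence, z* = 1.960.
p*(1−p*) = 0.1659.
Required n before rounding: 3.841600 × 0.1659 / 0.015² = 2832.540.
⌈2832.540⌉ = 2833.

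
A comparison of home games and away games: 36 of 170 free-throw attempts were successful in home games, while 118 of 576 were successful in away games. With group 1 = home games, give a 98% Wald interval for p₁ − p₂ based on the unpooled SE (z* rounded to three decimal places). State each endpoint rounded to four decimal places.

(-0.0758, 0.0896)

p̂₁ = 36/170 = 0.21176, p̂₂ = 118/576 = 0.20486; p̂₁ − p̂₂ = 0.00690.
Unpooled SE = √(p̂₁(1−p̂₁)/n₁ + p̂₂(1−p̂₂)/n₂) = √(0.000981885 + 0.000282800) = 0.035562.
For 98% confidence, z* = 2.326. Margin of error = 0.08272.
Interval: 0.00690 ± 0.08272 → (-0.0758, 0.0896).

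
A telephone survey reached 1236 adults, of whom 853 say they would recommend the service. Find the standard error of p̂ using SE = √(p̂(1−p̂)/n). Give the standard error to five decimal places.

SE = 0.01315

p̂ = 853/1236 = 0.69013.
p̂(1−p̂) = 0.213851.
SE = √(0.213851/1236) = 0.01315.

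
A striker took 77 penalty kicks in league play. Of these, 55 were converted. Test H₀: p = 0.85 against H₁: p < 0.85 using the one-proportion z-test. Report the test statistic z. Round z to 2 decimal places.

z = -3.34

p̂ = 55/77 = 0.71429.
Null standard error: √(0.85·0.15/77) = √0.001655844 = 0.040692.
z = (p̂ − p₀)/SE = (0.71429 − 0.85)/0.040692 = -3.34.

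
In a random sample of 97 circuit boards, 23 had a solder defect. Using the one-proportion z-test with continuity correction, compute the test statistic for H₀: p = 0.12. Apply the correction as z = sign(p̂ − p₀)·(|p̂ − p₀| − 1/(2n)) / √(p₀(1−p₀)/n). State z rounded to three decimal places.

z = 3.393

The sample proportion is 23/97 = 0.23711. p̂ − p₀ = 0.117113.
Continuity correction 1/(2n) = 1/194 = 0.005155.
Corrected numerator: |0.117113| − 0.005155 = 0.111958.
SE₀ = √(0.12·0.88/97) = 0.032995.
z = +0.111958/0.032995 = 3.393.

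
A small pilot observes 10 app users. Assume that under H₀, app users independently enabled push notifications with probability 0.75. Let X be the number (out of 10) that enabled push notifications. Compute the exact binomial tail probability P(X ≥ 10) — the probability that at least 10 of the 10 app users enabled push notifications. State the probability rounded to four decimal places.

P = 0.0563

X ~ Binomial(n=10, p=0.75).
P(X ≥ 10) = C(10,10)·0.75^10·0.25^0.
= 0.056314 = 0.0563.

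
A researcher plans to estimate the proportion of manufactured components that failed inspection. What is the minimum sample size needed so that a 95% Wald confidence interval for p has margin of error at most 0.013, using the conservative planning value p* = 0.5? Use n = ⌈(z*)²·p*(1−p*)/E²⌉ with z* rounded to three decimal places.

n = 5683

z* = 1.960 at the 95% level.
p*(1−p*) = 0.50·0.50 = 0.2500.
Required n before rounding: 3.841600 × 0.2500 / 0.013² = 5682.840.
Rounding up, n = 5683.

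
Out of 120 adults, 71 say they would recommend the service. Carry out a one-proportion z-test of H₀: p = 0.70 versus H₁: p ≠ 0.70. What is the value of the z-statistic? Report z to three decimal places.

p̂ = 71/120 = 0.59167.
Null standard error: √(0.70·0.30/120) = √0.001750000 = 0.041833.
z = (p̂ − p₀)/SE = (0.59167 − 0.70)/0.041833 = -2.590.

z = -2.590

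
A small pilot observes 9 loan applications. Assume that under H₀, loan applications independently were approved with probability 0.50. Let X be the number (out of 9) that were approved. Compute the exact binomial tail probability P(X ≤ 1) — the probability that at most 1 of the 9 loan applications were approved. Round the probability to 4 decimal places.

P = 0.0195

X ~ Binomial(n=9, p=0.50).
P(X ≤ 1) = C(9,0)·0.50^0·0.50^9 + C(9,1)·0.50^1·0.50^8.
= 0.001953 + 0.017578 = 0.0195.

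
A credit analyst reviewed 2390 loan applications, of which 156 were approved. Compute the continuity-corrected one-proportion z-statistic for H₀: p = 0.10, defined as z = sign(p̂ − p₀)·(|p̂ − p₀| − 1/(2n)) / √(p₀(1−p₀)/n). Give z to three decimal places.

z = -5.625

The sample proportion is 156/2390 = 0.06527. p̂ − p₀ = -0.034728.
1/(2n) = 0.000209.
Corrected numerator: |-0.034728| − 0.000209 = 0.034519.
SE₀ = √(0.10·0.90/2390) = 0.006137.
z = (−)0.034519/0.006137 = -5.625.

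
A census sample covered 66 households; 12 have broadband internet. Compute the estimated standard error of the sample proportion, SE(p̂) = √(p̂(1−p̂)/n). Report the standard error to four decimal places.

SE = 0.0475

The sample proportion is 12/66 = 0.18182.
p̂(1−p̂) = 0.18182·0.81818 = 0.148761.
SE = √(0.148761/66) = 0.0475.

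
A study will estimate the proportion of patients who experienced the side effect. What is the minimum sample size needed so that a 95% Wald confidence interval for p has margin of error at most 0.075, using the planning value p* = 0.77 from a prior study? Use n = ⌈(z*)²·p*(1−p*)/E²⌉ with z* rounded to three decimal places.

The 95% critical value is z* = 1.960.
p*(1−p*) = 0.77·0.23 = 0.1771.
(z*)²·p*(1−p*)/E² = 3.841600·0.1771/0.005625 = 120.951.
⌈120.951⌉ = 121.

n = 121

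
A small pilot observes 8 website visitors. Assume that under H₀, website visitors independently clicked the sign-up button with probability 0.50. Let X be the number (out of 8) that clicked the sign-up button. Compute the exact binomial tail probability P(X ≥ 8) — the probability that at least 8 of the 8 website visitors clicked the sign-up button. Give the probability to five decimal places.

P = 0.00391

X is binomial with n = 8 and p = 0.50.
P(X ≥ 8) = C(8,8)·0.50^8·0.50^0.
= 0.003906 = 0.00391.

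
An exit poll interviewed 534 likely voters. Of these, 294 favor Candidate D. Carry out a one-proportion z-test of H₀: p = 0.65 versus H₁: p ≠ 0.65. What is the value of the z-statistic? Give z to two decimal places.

z = -4.82

With x = 294 successes in n = 534, p̂ = 0.55056.
SE₀ = √(0.65·0.35/534) = 0.020640.
Test statistic: z = -0.09944/0.020640 = -4.82.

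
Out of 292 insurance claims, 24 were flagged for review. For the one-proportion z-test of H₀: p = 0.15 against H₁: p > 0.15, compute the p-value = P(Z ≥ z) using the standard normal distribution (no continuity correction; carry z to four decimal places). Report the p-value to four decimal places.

p-value = 0.9994

The sample proportion is 24/292 = 0.08219.
Null standard error: √(0.15·0.85/292) = √0.000436644 = 0.020896.
Test statistic (full precision, shown to 4 dp): z = (24/292 − 0.15)/SE₀ ≈ -3.2450.
p-value = P(Z ≥ z) with z = -3.2450 → 0.9994.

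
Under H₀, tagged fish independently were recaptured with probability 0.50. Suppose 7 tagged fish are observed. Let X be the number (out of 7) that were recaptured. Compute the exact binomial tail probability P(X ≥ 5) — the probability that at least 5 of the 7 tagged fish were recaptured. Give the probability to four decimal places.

P = 0.2266

X ~ Binomial(n=7, p=0.50).
P(X ≥ 5) = C(7,5)·0.50^5·0.50^2 + C(7,6)·0.50^6·0.50^1 + C(7,7)·0.50^7·0.50^0.
= 0.164062 + 0.054688 + 0.007812 = 0.2266.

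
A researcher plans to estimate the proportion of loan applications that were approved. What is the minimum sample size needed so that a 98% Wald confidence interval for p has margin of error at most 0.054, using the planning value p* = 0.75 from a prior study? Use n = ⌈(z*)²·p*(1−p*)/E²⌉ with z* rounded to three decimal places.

The 98% critical value is z* = 2.326.
p*(1−p*) = 0.75·0.25 = 0.1875.
Required n before rounding: 5.410276 × 0.1875 / 0.054² = 347.883.
Rounding up, n = 348.

n = 348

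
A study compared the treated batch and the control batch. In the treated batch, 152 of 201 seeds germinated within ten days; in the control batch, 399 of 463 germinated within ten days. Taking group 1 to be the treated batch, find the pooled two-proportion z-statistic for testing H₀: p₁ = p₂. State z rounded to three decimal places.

p̂₁ = 152/201 = 0.75622, p̂₂ = 399/463 = 0.86177.
Pooled p̂ = (152+399)/(201+463) = 551/664 = 0.82982.
SE = √[p̂(1−p̂)(1/n₁+1/n₂)] = √[0.82982·0.17018·(1/201+1/463)] ≈ 0.031743.
z = (p̂₁ − p̂₂)/SE = (0.75622 − 0.86177)/0.031743 = -0.10555/0.031743 = -3.325.

z = -3.325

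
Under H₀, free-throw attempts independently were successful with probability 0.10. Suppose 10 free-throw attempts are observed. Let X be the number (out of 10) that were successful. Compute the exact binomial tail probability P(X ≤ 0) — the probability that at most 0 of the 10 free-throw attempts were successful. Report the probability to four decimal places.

X ~ Binomial(n=10, p=0.10).
P(X ≤ 0) = C(10,0)·0.10^0·0.90^10.
= 0.348678 = 0.3487.

P = 0.3487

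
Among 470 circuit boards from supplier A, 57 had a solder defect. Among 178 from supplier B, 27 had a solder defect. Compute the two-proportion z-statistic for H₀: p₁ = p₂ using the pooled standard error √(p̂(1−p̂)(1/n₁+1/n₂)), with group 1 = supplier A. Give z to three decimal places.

Sample proportions: p̂₁ = 57/470 = 0.12128 and p̂₂ = 27/178 = 0.15169.
Pooled p̂ = (57+27)/(470+178) = 84/648 = 0.12963.
Pooled SE = √[0.1128258·0.00774564] ≈ 0.029562.
z = (p̂₁ − p̂₂)/SE = (0.12128 − 0.15169)/0.029562 = -0.03041/0.029562 = -1.029.

z = -1.029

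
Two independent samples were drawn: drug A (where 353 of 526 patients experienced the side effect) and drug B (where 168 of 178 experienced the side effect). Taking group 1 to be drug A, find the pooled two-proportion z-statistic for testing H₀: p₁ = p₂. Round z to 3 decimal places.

Sample proportions: p̂₁ = 353/526 = 0.67110 and p̂₂ = 168/178 = 0.94382.
Pooling: p̂ = 521/704 = 0.74006.
SE = √[p̂(1−p̂)(1/n₁+1/n₂)] = √[0.74006·0.25994·(1/526+1/178)] ≈ 0.038033.
z = (p̂₁ − p̂₂)/SE = (0.67110 − 0.94382)/0.038033 = -0.27272/0.038033 = -7.171.

z = -7.171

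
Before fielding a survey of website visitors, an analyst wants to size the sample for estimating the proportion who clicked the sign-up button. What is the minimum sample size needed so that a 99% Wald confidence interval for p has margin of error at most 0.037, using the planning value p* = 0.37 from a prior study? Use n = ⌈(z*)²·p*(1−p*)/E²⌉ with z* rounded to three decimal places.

n = 1130

The 99% critical value is z* = 2.576.
p*(1−p*) = 0.2331.
Required n before rounding: 6.635776 × 0.2331 / 0.037² = 1129.875.
Rounding up, n = 1130.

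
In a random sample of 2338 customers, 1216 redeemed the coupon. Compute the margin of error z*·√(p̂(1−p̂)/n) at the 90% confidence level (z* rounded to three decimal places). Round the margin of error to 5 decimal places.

The sample proportion is 1216/2338 = 0.52010.
SE(p̂) = √(0.52010·0.47990/2338) = 0.010332.
For 90% confidence, z* = 1.645.
ME = 1.645·0.010332 = 0.01700.

ME = 0.01700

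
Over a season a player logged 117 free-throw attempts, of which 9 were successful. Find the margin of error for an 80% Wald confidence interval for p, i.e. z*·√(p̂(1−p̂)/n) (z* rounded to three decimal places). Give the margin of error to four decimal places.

ME = 0.0316

The sample proportion is 9/117 = 0.07692.
SE(p̂) = √(0.07692·0.92308/117) = 0.024635.
For 80% confidence, z* = 1.282.
ME = 1.282·0.024635 = 0.0316.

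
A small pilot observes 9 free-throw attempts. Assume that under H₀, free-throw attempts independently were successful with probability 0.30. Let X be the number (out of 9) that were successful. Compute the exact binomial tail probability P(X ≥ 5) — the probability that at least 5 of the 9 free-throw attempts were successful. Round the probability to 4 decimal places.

P = 0.0988

X is binomial with n = 9 and p = 0.30.
P(X ≥ 5) = Σ_{j=5}^{9} C(9,j)·0.30^j·0.70^{9−j}.
= 0.073514 + 0.021004 + 0.003858 + 0.000413 + 0.000020 = 0.0988.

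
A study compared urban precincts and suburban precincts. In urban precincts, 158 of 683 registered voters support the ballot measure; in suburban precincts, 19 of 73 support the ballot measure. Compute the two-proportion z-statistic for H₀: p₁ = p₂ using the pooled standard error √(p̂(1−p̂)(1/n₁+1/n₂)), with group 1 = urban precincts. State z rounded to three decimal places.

p̂₁ = 158/683 = 0.23133, p̂₂ = 19/73 = 0.26027.
Pooled p̂ = (158+19)/(683+73) = 177/756 = 0.23413.
Pooled SE = √[0.1793115·0.01516276] ≈ 0.052143.
z = -0.02894/0.052143 = -0.555.

z = -0.555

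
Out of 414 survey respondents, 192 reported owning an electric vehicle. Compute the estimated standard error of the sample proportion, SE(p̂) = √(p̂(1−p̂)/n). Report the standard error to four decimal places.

Sample proportion p̂ = 192/414 = 0.46377.
p̂(1−p̂) = 0.46377·0.53623 = 0.248687.
SE = √(0.248687/414) = 0.0245.

SE = 0.0245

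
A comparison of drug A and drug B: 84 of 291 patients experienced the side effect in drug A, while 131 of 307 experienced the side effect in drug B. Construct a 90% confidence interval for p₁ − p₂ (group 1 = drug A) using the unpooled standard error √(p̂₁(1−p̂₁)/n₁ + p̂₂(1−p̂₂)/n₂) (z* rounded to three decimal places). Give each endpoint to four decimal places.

p̂₁ = 0.28866, p̂₂ = 0.42671, so the observed difference is -0.13805.
Unpooled SE = √(p̂₁(1−p̂₁)/n₁ + p̂₂(1−p̂₂)/n₂) = √(0.000705620 + 0.000796836) = 0.038762.
For 90% confidence, z* = 1.645. Margin of error = 0.06376.
So the interval runs from -0.2018 to -0.0743.

(-0.2018, -0.0743)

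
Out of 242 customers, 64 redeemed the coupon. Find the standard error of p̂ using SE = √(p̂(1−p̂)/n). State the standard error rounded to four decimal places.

SE = 0.0284

Sample proportion p̂ = 64/242 = 0.26446.
p̂(1−p̂) = 0.26446·0.73554 = 0.194521.
Dividing by n and taking the root: √0.000803806 = 0.0284.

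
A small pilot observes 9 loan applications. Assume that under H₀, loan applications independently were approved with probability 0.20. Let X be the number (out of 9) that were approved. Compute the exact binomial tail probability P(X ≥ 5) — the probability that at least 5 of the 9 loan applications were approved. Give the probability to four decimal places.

P = 0.0196

X ~ Binomial(n=9, p=0.20).
P(X ≥ 5) = Σ_{j=5}^{9} C(9,j)·0.20^j·0.80^{9−j}.
= 0.016515 + 0.002753 + 0.000295 + 0.000018 + 0.000001 = 0.0196.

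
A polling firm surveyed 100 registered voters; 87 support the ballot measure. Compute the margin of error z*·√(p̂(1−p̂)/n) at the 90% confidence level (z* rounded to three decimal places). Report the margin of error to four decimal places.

ME = 0.0553

With x = 87 successes in n = 100, p̂ = 0.87000.
SE = √(p̂(1−p̂)/n) = √(0.113100/100) = 0.033630.
z* = 1.645 at the 90% level.
Margin of error = z*·SE = 1.645 × 0.033630 = 0.0553.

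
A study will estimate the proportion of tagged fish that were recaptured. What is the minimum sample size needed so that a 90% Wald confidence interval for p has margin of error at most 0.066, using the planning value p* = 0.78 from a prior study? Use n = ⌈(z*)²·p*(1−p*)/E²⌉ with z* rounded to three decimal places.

n = 107

The 90% critical value is z* = 1.645.
p*(1−p*) = 0.78·0.22 = 0.1716.
Required n before rounding: 2.706025 × 0.1716 / 0.066² = 106.601.
⌈106.601⌉ = 107.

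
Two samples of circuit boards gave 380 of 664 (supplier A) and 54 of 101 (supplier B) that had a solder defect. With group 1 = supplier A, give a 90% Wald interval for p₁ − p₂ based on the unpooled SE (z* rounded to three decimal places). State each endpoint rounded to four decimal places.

(-0.0499, 0.1252)

p̂₁ = 0.57229, p̂₂ = 0.53465, so the observed difference is 0.03764.
Unpooled SE = √(p̂₁(1−p̂₁)/n₁ + p̂₂(1−p̂₂)/n₂) = √(0.000368636 + 0.002463358) = 0.053216.
z* = 1.645 at the 90% level. Margin = 1.645·0.053216 = 0.08754.
So the interval runs from -0.0499 to 0.1252.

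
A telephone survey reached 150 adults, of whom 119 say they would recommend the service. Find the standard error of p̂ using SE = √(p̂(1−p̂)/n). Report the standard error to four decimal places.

The sample proportion is 119/150 = 0.79333.
p̂(1−p̂) = 0.79333·0.20667 = 0.163958.
Dividing by n and taking the root: √0.001093053 = 0.0331.

SE = 0.0331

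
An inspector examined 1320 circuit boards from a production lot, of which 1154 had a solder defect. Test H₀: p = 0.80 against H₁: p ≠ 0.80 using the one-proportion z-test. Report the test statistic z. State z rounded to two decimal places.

z = 6.74

Sample proportion p̂ = 1154/1320 = 0.87424.
Null standard error: √(0.80·0.20/1320) = √0.000121212 = 0.011010.
Test statistic: z = 0.07424/0.011010 = 6.74.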